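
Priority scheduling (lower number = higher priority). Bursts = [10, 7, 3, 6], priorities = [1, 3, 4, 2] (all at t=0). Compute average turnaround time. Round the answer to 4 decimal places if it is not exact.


Sort by priority (ascending = highest first):
Order: [(1, 10), (2, 6), (3, 7), (4, 3)]
Completion times:
  Priority 1, burst=10, C=10
  Priority 2, burst=6, C=16
  Priority 3, burst=7, C=23
  Priority 4, burst=3, C=26
Average turnaround = 75/4 = 18.75

18.75


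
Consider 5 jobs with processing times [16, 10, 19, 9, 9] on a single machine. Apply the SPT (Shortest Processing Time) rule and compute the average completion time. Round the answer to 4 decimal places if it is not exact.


Sort jobs by processing time (SPT order): [9, 9, 10, 16, 19]
Compute completion times sequentially:
  Job 1: processing = 9, completes at 9
  Job 2: processing = 9, completes at 18
  Job 3: processing = 10, completes at 28
  Job 4: processing = 16, completes at 44
  Job 5: processing = 19, completes at 63
Sum of completion times = 162
Average completion time = 162/5 = 32.4

32.4


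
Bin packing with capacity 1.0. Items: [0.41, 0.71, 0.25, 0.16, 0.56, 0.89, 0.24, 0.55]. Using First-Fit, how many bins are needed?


Place items sequentially using First-Fit:
  Item 0.41 -> new Bin 1
  Item 0.71 -> new Bin 2
  Item 0.25 -> Bin 1 (now 0.66)
  Item 0.16 -> Bin 1 (now 0.82)
  Item 0.56 -> new Bin 3
  Item 0.89 -> new Bin 4
  Item 0.24 -> Bin 2 (now 0.95)
  Item 0.55 -> new Bin 5
Total bins used = 5

5


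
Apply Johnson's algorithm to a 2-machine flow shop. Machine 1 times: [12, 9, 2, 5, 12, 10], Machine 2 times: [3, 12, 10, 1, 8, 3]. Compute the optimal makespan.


Apply Johnson's rule:
  Group 1 (a <= b): [(3, 2, 10), (2, 9, 12)]
  Group 2 (a > b): [(5, 12, 8), (1, 12, 3), (6, 10, 3), (4, 5, 1)]
Optimal job order: [3, 2, 5, 1, 6, 4]
Schedule:
  Job 3: M1 done at 2, M2 done at 12
  Job 2: M1 done at 11, M2 done at 24
  Job 5: M1 done at 23, M2 done at 32
  Job 1: M1 done at 35, M2 done at 38
  Job 6: M1 done at 45, M2 done at 48
  Job 4: M1 done at 50, M2 done at 51
Makespan = 51

51


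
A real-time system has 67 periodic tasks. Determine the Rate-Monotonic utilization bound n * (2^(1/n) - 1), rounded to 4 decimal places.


Compute 2^(1/67) = 1.0103991798
Subtract 1: 1.0103991798 - 1 = 0.0103991798
Multiply by n: 67 * 0.0103991798 = 0.6967450466
Round to 4 dp: 0.6967

0.6967


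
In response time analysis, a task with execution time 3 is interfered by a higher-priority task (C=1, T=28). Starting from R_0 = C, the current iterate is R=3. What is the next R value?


R_next = C + ceil(R_prev / T_hp) * C_hp
ceil(3 / 28) = ceil(0.1071) = 1
Interference = 1 * 1 = 1
R_next = 3 + 1 = 4

4


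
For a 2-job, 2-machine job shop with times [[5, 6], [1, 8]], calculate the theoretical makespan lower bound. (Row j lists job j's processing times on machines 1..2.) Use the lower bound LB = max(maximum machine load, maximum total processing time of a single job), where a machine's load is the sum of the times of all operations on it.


Machine loads:
  Machine 1: 5 + 1 = 6
  Machine 2: 6 + 8 = 14
Max machine load = 14
Job totals:
  Job 1: 11
  Job 2: 9
Max job total = 11
Lower bound = max(14, 11) = 14

14


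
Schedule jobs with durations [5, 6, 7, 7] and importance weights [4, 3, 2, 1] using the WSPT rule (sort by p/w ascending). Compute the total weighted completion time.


Compute p/w ratios and sort ascending (WSPT): [(5, 4), (6, 3), (7, 2), (7, 1)]
Compute weighted completion times:
  Job (p=5,w=4): C=5, w*C=4*5=20
  Job (p=6,w=3): C=11, w*C=3*11=33
  Job (p=7,w=2): C=18, w*C=2*18=36
  Job (p=7,w=1): C=25, w*C=1*25=25
Total weighted completion time = 114

114


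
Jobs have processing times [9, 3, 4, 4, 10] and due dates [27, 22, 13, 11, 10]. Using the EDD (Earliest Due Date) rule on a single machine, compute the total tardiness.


Sort by due date (EDD order): [(10, 10), (4, 11), (4, 13), (3, 22), (9, 27)]
Compute completion times and tardiness:
  Job 1: p=10, d=10, C=10, tardiness=max(0,10-10)=0
  Job 2: p=4, d=11, C=14, tardiness=max(0,14-11)=3
  Job 3: p=4, d=13, C=18, tardiness=max(0,18-13)=5
  Job 4: p=3, d=22, C=21, tardiness=max(0,21-22)=0
  Job 5: p=9, d=27, C=30, tardiness=max(0,30-27)=3
Total tardiness = 11

11


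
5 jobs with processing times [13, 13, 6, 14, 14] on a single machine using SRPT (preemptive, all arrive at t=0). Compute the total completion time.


Since all jobs arrive at t=0, SRPT equals SPT ordering.
SPT order: [6, 13, 13, 14, 14]
Completion times:
  Job 1: p=6, C=6
  Job 2: p=13, C=19
  Job 3: p=13, C=32
  Job 4: p=14, C=46
  Job 5: p=14, C=60
Total completion time = 6 + 19 + 32 + 46 + 60 = 163

163


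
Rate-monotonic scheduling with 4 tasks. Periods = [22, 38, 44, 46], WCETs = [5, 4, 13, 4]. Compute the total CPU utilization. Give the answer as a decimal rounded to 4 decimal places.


Compute individual utilizations (exact fractions):
  Task 1: C/T = 5/22 (approx. 0.2273)
  Task 2: C/T = 4/38 = 2/19 (approx. 0.1053)
  Task 3: C/T = 13/44 (approx. 0.2955)
  Task 4: C/T = 4/46 = 2/23 (approx. 0.087)
Total utilization U = 5/22 + 2/19 + 13/44 + 2/23 = 13747/19228
Rounded to 4 decimal places: U = 0.7149
RM (Liu & Layland) bound for 4 tasks = 0.756828; compare with U = 13747/19228 (approx. 0.714947)
U <= bound, so schedulable by RM sufficient condition.

0.7149


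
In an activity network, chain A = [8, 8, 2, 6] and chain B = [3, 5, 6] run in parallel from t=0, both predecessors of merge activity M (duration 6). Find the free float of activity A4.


ES(A4) = sum of predecessors on chain A = 18
EF(A4) = ES + duration = 18 + 6 = 24
Successor of A4 is M. ES(M) = max(sum(A), sum(B)) = max(24, 14) = 24
Free float = ES(successor) - EF(current) = 24 - 24 = 0

0


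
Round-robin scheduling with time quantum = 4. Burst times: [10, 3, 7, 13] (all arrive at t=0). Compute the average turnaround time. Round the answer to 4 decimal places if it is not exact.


Time quantum = 4
Execution trace:
  J1 runs 4 units, time = 4
  J2 runs 3 units, time = 7
  J3 runs 4 units, time = 11
  J4 runs 4 units, time = 15
  J1 runs 4 units, time = 19
  J3 runs 3 units, time = 22
  J4 runs 4 units, time = 26
  J1 runs 2 units, time = 28
  J4 runs 4 units, time = 32
  J4 runs 1 units, time = 33
Finish times: [28, 7, 22, 33]
Average turnaround = 90/4 = 22.5

22.5


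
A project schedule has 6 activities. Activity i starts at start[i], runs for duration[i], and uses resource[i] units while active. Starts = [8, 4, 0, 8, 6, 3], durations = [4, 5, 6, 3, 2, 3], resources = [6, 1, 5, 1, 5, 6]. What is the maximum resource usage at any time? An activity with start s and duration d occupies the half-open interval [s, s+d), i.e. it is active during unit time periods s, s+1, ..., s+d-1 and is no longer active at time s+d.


Each activity i is active on [start_i, start_i + duration_i).
Compute total resource usage per time slot:
  t=0: active resources = [5], total = 5
  t=1: active resources = [5], total = 5
  t=2: active resources = [5], total = 5
  t=3: active resources = [5, 6], total = 11
  t=4: active resources = [1, 5, 6], total = 12
  t=5: active resources = [1, 5, 6], total = 12
  t=6: active resources = [1, 5], total = 6
  t=7: active resources = [1, 5], total = 6
  t=8: active resources = [6, 1, 1], total = 8
  t=9: active resources = [6, 1], total = 7
  t=10: active resources = [6, 1], total = 7
  t=11: active resources = [6], total = 6
Peak resource demand = 12

12


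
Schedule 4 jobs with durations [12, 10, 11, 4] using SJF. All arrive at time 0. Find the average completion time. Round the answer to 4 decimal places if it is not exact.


SJF order (ascending): [4, 10, 11, 12]
Completion times:
  Job 1: burst=4, C=4
  Job 2: burst=10, C=14
  Job 3: burst=11, C=25
  Job 4: burst=12, C=37
Average completion = 80/4 = 20.0

20.0


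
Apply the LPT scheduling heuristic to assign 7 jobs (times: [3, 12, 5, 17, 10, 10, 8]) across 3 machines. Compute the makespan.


Sort jobs in decreasing order (LPT): [17, 12, 10, 10, 8, 5, 3]
Assign each job to the least loaded machine:
  Machine 1: jobs [17, 5], load = 22
  Machine 2: jobs [12, 8, 3], load = 23
  Machine 3: jobs [10, 10], load = 20
Makespan = max load = 23

23


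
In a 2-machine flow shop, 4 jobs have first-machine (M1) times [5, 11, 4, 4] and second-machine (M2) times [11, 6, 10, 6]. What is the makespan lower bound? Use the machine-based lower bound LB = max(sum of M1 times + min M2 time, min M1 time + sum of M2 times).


LB1 = sum(M1 times) + min(M2 times) = 24 + 6 = 30
LB2 = min(M1 times) + sum(M2 times) = 4 + 33 = 37
Lower bound = max(LB1, LB2) = max(30, 37) = 37

37


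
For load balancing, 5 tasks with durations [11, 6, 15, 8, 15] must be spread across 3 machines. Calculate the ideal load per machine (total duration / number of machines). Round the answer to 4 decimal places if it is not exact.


Total processing time = 11 + 6 + 15 + 8 + 15 = 55
Number of machines = 3
Ideal balanced load = 55 / 3 = 18.3333

18.3333


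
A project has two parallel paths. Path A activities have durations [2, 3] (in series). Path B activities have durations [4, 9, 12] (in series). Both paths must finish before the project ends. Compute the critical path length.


Path A total = 2 + 3 = 5
Path B total = 4 + 9 + 12 = 25
Critical path = longest path = max(5, 25) = 25

25


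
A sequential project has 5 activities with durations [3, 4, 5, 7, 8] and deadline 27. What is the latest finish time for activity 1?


LF(activity 1) = deadline - sum of successor durations
Successors: activities 2 through 5 with durations [4, 5, 7, 8]
Sum of successor durations = 24
LF = 27 - 24 = 3

3


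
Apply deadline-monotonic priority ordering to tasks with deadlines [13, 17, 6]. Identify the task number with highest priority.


Sort tasks by relative deadline (ascending):
  Task 3: deadline = 6
  Task 1: deadline = 13
  Task 2: deadline = 17
Priority order (highest first): [3, 1, 2]
Highest priority task = 3

3


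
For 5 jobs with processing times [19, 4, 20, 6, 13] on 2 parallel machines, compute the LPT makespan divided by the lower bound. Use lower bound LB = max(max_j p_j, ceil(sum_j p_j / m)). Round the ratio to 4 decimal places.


LPT order: [20, 19, 13, 6, 4]
Machine loads after assignment: [30, 32]
LPT makespan = 32
Lower bound = max(max_job, ceil(total/2)) = max(20, 31) = 31
Ratio = 32 / 31 = 1.0323

1.0323


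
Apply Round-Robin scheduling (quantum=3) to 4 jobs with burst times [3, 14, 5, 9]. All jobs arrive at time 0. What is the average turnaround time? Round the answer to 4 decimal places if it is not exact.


Time quantum = 3
Execution trace:
  J1 runs 3 units, time = 3
  J2 runs 3 units, time = 6
  J3 runs 3 units, time = 9
  J4 runs 3 units, time = 12
  J2 runs 3 units, time = 15
  J3 runs 2 units, time = 17
  J4 runs 3 units, time = 20
  J2 runs 3 units, time = 23
  J4 runs 3 units, time = 26
  J2 runs 3 units, time = 29
  J2 runs 2 units, time = 31
Finish times: [3, 31, 17, 26]
Average turnaround = 77/4 = 19.25

19.25


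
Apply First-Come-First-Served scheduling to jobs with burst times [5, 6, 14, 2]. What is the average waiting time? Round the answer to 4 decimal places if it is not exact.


FCFS order (as given): [5, 6, 14, 2]
Waiting times:
  Job 1: wait = 0
  Job 2: wait = 5
  Job 3: wait = 11
  Job 4: wait = 25
Sum of waiting times = 41
Average waiting time = 41/4 = 10.25

10.25


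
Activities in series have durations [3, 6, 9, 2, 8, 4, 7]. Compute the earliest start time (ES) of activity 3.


Activity 3 starts after activities 1 through 2 complete.
Predecessor durations: [3, 6]
ES = 3 + 6 = 9

9


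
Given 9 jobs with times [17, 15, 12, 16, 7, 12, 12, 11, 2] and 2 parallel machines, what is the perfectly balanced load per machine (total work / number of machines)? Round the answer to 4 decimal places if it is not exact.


Total processing time = 17 + 15 + 12 + 16 + 7 + 12 + 12 + 11 + 2 = 104
Number of machines = 2
Ideal balanced load = 104 / 2 = 52.0

52.0


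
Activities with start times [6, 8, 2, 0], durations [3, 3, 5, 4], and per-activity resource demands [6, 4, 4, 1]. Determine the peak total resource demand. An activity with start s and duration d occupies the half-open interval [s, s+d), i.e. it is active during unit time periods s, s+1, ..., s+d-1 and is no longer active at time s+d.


Each activity i is active on [start_i, start_i + duration_i).
Compute total resource usage per time slot:
  t=0: active resources = [1], total = 1
  t=1: active resources = [1], total = 1
  t=2: active resources = [4, 1], total = 5
  t=3: active resources = [4, 1], total = 5
  t=4: active resources = [4], total = 4
  t=5: active resources = [4], total = 4
  t=6: active resources = [6, 4], total = 10
  t=7: active resources = [6], total = 6
  t=8: active resources = [6, 4], total = 10
  t=9: active resources = [4], total = 4
  t=10: active resources = [4], total = 4
Peak resource demand = 10

10


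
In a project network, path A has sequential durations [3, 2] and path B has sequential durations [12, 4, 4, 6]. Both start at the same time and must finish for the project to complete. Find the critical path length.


Path A total = 3 + 2 = 5
Path B total = 12 + 4 + 4 + 6 = 26
Critical path = longest path = max(5, 26) = 26

26


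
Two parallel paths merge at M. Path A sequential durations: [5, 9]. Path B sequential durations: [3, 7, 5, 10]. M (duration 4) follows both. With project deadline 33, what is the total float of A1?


Forward pass: ES(A1) = sum of predecessors on chain A = 0
EF = ES + duration = 0 + 5 = 5
Backward pass: LF(M) = deadline = 33; LS(M) = 33 - 4 = 29
LF(A1) = LS(M) - sum(successors on chain A) = 29 - 9 = 20
LS = LF - duration = 20 - 5 = 15
Total float = LS - ES = 15 - 0 = 15

15


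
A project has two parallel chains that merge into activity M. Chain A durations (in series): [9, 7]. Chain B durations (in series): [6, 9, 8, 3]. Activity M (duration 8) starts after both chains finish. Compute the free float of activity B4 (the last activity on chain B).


ES(B4) = sum of predecessors on chain B = 23
EF(B4) = ES + duration = 23 + 3 = 26
Successor of B4 is M. ES(M) = max(sum(A), sum(B)) = max(16, 26) = 26
Free float = ES(successor) - EF(current) = 26 - 26 = 0

0


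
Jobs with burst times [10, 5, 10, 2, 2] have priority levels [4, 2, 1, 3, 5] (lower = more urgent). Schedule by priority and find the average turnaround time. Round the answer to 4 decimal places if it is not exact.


Sort by priority (ascending = highest first):
Order: [(1, 10), (2, 5), (3, 2), (4, 10), (5, 2)]
Completion times:
  Priority 1, burst=10, C=10
  Priority 2, burst=5, C=15
  Priority 3, burst=2, C=17
  Priority 4, burst=10, C=27
  Priority 5, burst=2, C=29
Average turnaround = 98/5 = 19.6

19.6


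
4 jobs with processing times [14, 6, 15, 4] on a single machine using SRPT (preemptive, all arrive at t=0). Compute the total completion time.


Since all jobs arrive at t=0, SRPT equals SPT ordering.
SPT order: [4, 6, 14, 15]
Completion times:
  Job 1: p=4, C=4
  Job 2: p=6, C=10
  Job 3: p=14, C=24
  Job 4: p=15, C=39
Total completion time = 4 + 10 + 24 + 39 = 77

77


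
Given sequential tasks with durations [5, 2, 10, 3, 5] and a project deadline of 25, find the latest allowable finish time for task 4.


LF(activity 4) = deadline - sum of successor durations
Successors: activities 5 through 5 with durations [5]
Sum of successor durations = 5
LF = 25 - 5 = 20

20


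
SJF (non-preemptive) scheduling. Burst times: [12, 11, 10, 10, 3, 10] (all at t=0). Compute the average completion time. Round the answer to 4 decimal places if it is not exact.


SJF order (ascending): [3, 10, 10, 10, 11, 12]
Completion times:
  Job 1: burst=3, C=3
  Job 2: burst=10, C=13
  Job 3: burst=10, C=23
  Job 4: burst=10, C=33
  Job 5: burst=11, C=44
  Job 6: burst=12, C=56
Average completion = 172/6 = 28.6667

28.6667


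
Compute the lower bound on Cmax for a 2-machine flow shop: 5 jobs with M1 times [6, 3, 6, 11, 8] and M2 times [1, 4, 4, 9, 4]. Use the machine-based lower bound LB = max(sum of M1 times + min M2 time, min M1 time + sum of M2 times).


LB1 = sum(M1 times) + min(M2 times) = 34 + 1 = 35
LB2 = min(M1 times) + sum(M2 times) = 3 + 22 = 25
Lower bound = max(LB1, LB2) = max(35, 25) = 35

35


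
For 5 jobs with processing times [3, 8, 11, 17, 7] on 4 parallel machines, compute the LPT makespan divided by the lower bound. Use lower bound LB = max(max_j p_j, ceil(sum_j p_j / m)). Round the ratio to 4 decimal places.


LPT order: [17, 11, 8, 7, 3]
Machine loads after assignment: [17, 11, 8, 10]
LPT makespan = 17
Lower bound = max(max_job, ceil(total/4)) = max(17, 12) = 17
Ratio = 17 / 17 = 1.0

1.0


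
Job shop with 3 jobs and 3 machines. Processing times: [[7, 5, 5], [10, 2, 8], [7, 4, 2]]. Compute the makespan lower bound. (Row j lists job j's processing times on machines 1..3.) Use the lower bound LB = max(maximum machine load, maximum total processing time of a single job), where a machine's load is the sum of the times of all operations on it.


Machine loads:
  Machine 1: 7 + 10 + 7 = 24
  Machine 2: 5 + 2 + 4 = 11
  Machine 3: 5 + 8 + 2 = 15
Max machine load = 24
Job totals:
  Job 1: 17
  Job 2: 20
  Job 3: 13
Max job total = 20
Lower bound = max(24, 20) = 24

24


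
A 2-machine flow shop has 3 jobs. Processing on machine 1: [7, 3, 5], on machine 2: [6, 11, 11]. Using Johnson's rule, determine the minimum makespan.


Apply Johnson's rule:
  Group 1 (a <= b): [(2, 3, 11), (3, 5, 11)]
  Group 2 (a > b): [(1, 7, 6)]
Optimal job order: [2, 3, 1]
Schedule:
  Job 2: M1 done at 3, M2 done at 14
  Job 3: M1 done at 8, M2 done at 25
  Job 1: M1 done at 15, M2 done at 31
Makespan = 31

31


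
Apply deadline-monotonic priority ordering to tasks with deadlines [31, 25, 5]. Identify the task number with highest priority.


Sort tasks by relative deadline (ascending):
  Task 3: deadline = 5
  Task 2: deadline = 25
  Task 1: deadline = 31
Priority order (highest first): [3, 2, 1]
Highest priority task = 3

3


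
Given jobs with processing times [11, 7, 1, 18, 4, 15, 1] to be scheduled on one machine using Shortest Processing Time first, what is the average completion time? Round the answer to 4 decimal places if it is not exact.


Sort jobs by processing time (SPT order): [1, 1, 4, 7, 11, 15, 18]
Compute completion times sequentially:
  Job 1: processing = 1, completes at 1
  Job 2: processing = 1, completes at 2
  Job 3: processing = 4, completes at 6
  Job 4: processing = 7, completes at 13
  Job 5: processing = 11, completes at 24
  Job 6: processing = 15, completes at 39
  Job 7: processing = 18, completes at 57
Sum of completion times = 142
Average completion time = 142/7 = 20.2857

20.2857


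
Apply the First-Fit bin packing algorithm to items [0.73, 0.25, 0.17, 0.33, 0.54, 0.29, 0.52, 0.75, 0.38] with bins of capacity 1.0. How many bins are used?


Place items sequentially using First-Fit:
  Item 0.73 -> new Bin 1
  Item 0.25 -> Bin 1 (now 0.98)
  Item 0.17 -> new Bin 2
  Item 0.33 -> Bin 2 (now 0.5)
  Item 0.54 -> new Bin 3
  Item 0.29 -> Bin 2 (now 0.79)
  Item 0.52 -> new Bin 4
  Item 0.75 -> new Bin 5
  Item 0.38 -> Bin 3 (now 0.92)
Total bins used = 5

5


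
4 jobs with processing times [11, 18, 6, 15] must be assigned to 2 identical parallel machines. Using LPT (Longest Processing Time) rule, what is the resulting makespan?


Sort jobs in decreasing order (LPT): [18, 15, 11, 6]
Assign each job to the least loaded machine:
  Machine 1: jobs [18, 6], load = 24
  Machine 2: jobs [15, 11], load = 26
Makespan = max load = 26

26


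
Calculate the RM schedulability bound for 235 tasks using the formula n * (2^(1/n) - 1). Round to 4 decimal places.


Compute 2^(1/235) = 1.0029539167
Subtract 1: 1.0029539167 - 1 = 0.0029539167
Multiply by n: 235 * 0.0029539167 = 0.6941704245
Round to 4 dp: 0.6942

0.6942


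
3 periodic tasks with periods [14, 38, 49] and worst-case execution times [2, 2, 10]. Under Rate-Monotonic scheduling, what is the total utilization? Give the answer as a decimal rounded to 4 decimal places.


Compute individual utilizations (exact fractions):
  Task 1: C/T = 2/14 = 1/7 (approx. 0.1429)
  Task 2: C/T = 2/38 = 1/19 (approx. 0.0526)
  Task 3: C/T = 10/49 (approx. 0.2041)
Total utilization U = 1/7 + 1/19 + 10/49 = 372/931
Rounded to 4 decimal places: U = 0.3996
RM (Liu & Layland) bound for 3 tasks = 0.779763; compare with U = 372/931 (approx. 0.399570)
U <= bound, so schedulable by RM sufficient condition.

0.3996


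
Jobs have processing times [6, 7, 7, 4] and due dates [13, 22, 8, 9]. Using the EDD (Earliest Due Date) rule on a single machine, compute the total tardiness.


Sort by due date (EDD order): [(7, 8), (4, 9), (6, 13), (7, 22)]
Compute completion times and tardiness:
  Job 1: p=7, d=8, C=7, tardiness=max(0,7-8)=0
  Job 2: p=4, d=9, C=11, tardiness=max(0,11-9)=2
  Job 3: p=6, d=13, C=17, tardiness=max(0,17-13)=4
  Job 4: p=7, d=22, C=24, tardiness=max(0,24-22)=2
Total tardiness = 8

8


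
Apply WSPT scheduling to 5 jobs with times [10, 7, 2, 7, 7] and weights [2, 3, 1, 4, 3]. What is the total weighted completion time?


Compute p/w ratios and sort ascending (WSPT): [(7, 4), (2, 1), (7, 3), (7, 3), (10, 2)]
Compute weighted completion times:
  Job (p=7,w=4): C=7, w*C=4*7=28
  Job (p=2,w=1): C=9, w*C=1*9=9
  Job (p=7,w=3): C=16, w*C=3*16=48
  Job (p=7,w=3): C=23, w*C=3*23=69
  Job (p=10,w=2): C=33, w*C=2*33=66
Total weighted completion time = 220

220


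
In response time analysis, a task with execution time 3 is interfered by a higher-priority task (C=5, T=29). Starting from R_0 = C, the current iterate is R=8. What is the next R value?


R_next = C + ceil(R_prev / T_hp) * C_hp
ceil(8 / 29) = ceil(0.2759) = 1
Interference = 1 * 5 = 5
R_next = 3 + 5 = 8
R_next = R_prev, so the iteration has converged (response time = 8).

8


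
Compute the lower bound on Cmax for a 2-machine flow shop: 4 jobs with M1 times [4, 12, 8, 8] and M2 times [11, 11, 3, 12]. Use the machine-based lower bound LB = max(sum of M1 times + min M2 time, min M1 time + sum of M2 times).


LB1 = sum(M1 times) + min(M2 times) = 32 + 3 = 35
LB2 = min(M1 times) + sum(M2 times) = 4 + 37 = 41
Lower bound = max(LB1, LB2) = max(35, 41) = 41

41


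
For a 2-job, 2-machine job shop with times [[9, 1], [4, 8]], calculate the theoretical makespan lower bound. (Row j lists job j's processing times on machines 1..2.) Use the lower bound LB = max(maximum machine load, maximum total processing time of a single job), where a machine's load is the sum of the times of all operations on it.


Machine loads:
  Machine 1: 9 + 4 = 13
  Machine 2: 1 + 8 = 9
Max machine load = 13
Job totals:
  Job 1: 10
  Job 2: 12
Max job total = 12
Lower bound = max(13, 12) = 13

13


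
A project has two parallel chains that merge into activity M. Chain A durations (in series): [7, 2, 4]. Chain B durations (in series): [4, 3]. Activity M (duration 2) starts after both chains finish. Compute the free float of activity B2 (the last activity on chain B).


ES(B2) = sum of predecessors on chain B = 4
EF(B2) = ES + duration = 4 + 3 = 7
Successor of B2 is M. ES(M) = max(sum(A), sum(B)) = max(13, 7) = 13
Free float = ES(successor) - EF(current) = 13 - 7 = 6

6


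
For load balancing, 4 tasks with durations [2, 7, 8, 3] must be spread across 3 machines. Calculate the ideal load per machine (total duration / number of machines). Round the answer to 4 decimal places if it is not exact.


Total processing time = 2 + 7 + 8 + 3 = 20
Number of machines = 3
Ideal balanced load = 20 / 3 = 6.6667

6.6667


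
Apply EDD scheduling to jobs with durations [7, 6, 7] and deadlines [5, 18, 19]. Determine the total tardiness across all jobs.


Sort by due date (EDD order): [(7, 5), (6, 18), (7, 19)]
Compute completion times and tardiness:
  Job 1: p=7, d=5, C=7, tardiness=max(0,7-5)=2
  Job 2: p=6, d=18, C=13, tardiness=max(0,13-18)=0
  Job 3: p=7, d=19, C=20, tardiness=max(0,20-19)=1
Total tardiness = 3

3


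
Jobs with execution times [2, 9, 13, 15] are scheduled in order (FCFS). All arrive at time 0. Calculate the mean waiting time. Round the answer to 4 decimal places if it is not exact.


FCFS order (as given): [2, 9, 13, 15]
Waiting times:
  Job 1: wait = 0
  Job 2: wait = 2
  Job 3: wait = 11
  Job 4: wait = 24
Sum of waiting times = 37
Average waiting time = 37/4 = 9.25

9.25


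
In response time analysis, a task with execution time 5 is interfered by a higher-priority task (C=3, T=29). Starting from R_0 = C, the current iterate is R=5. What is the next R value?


R_next = C + ceil(R_prev / T_hp) * C_hp
ceil(5 / 29) = ceil(0.1724) = 1
Interference = 1 * 3 = 3
R_next = 5 + 3 = 8

8


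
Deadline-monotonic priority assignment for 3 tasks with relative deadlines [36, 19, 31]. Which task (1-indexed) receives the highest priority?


Sort tasks by relative deadline (ascending):
  Task 2: deadline = 19
  Task 3: deadline = 31
  Task 1: deadline = 36
Priority order (highest first): [2, 3, 1]
Highest priority task = 2

2


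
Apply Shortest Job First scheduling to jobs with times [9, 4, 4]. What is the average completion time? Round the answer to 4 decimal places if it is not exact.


SJF order (ascending): [4, 4, 9]
Completion times:
  Job 1: burst=4, C=4
  Job 2: burst=4, C=8
  Job 3: burst=9, C=17
Average completion = 29/3 = 9.6667

9.6667


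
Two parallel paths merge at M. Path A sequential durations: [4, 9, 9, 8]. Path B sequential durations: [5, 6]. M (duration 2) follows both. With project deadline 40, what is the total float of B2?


Forward pass: ES(B2) = sum of predecessors on chain B = 5
EF = ES + duration = 5 + 6 = 11
Backward pass: LF(M) = deadline = 40; LS(M) = 40 - 2 = 38
LF(B2) = LS(M) - sum(successors on chain B) = 38 - 0 = 38
LS = LF - duration = 38 - 6 = 32
Total float = LS - ES = 32 - 5 = 27

27


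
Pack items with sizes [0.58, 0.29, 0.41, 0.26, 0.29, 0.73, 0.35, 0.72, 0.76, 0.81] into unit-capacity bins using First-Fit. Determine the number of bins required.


Place items sequentially using First-Fit:
  Item 0.58 -> new Bin 1
  Item 0.29 -> Bin 1 (now 0.87)
  Item 0.41 -> new Bin 2
  Item 0.26 -> Bin 2 (now 0.67)
  Item 0.29 -> Bin 2 (now 0.96)
  Item 0.73 -> new Bin 3
  Item 0.35 -> new Bin 4
  Item 0.72 -> new Bin 5
  Item 0.76 -> new Bin 6
  Item 0.81 -> new Bin 7
Total bins used = 7

7


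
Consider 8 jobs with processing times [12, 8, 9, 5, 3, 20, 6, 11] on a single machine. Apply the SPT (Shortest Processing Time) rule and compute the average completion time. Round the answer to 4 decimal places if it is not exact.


Sort jobs by processing time (SPT order): [3, 5, 6, 8, 9, 11, 12, 20]
Compute completion times sequentially:
  Job 1: processing = 3, completes at 3
  Job 2: processing = 5, completes at 8
  Job 3: processing = 6, completes at 14
  Job 4: processing = 8, completes at 22
  Job 5: processing = 9, completes at 31
  Job 6: processing = 11, completes at 42
  Job 7: processing = 12, completes at 54
  Job 8: processing = 20, completes at 74
Sum of completion times = 248
Average completion time = 248/8 = 31.0

31.0


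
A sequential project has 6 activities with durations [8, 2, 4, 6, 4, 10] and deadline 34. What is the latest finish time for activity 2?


LF(activity 2) = deadline - sum of successor durations
Successors: activities 3 through 6 with durations [4, 6, 4, 10]
Sum of successor durations = 24
LF = 34 - 24 = 10

10


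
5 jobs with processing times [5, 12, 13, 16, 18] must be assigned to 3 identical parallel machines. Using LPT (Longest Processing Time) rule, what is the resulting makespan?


Sort jobs in decreasing order (LPT): [18, 16, 13, 12, 5]
Assign each job to the least loaded machine:
  Machine 1: jobs [18], load = 18
  Machine 2: jobs [16, 5], load = 21
  Machine 3: jobs [13, 12], load = 25
Makespan = max load = 25

25


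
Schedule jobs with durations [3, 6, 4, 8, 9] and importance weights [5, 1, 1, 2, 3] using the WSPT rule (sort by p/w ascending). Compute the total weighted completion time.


Compute p/w ratios and sort ascending (WSPT): [(3, 5), (9, 3), (4, 1), (8, 2), (6, 1)]
Compute weighted completion times:
  Job (p=3,w=5): C=3, w*C=5*3=15
  Job (p=9,w=3): C=12, w*C=3*12=36
  Job (p=4,w=1): C=16, w*C=1*16=16
  Job (p=8,w=2): C=24, w*C=2*24=48
  Job (p=6,w=1): C=30, w*C=1*30=30
Total weighted completion time = 145

145


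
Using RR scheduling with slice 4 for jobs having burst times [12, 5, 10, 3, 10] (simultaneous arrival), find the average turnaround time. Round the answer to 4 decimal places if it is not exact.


Time quantum = 4
Execution trace:
  J1 runs 4 units, time = 4
  J2 runs 4 units, time = 8
  J3 runs 4 units, time = 12
  J4 runs 3 units, time = 15
  J5 runs 4 units, time = 19
  J1 runs 4 units, time = 23
  J2 runs 1 units, time = 24
  J3 runs 4 units, time = 28
  J5 runs 4 units, time = 32
  J1 runs 4 units, time = 36
  J3 runs 2 units, time = 38
  J5 runs 2 units, time = 40
Finish times: [36, 24, 38, 15, 40]
Average turnaround = 153/5 = 30.6

30.6


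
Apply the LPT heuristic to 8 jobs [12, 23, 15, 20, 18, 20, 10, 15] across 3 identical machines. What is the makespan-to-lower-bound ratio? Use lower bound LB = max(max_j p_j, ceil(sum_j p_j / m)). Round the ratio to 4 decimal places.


LPT order: [23, 20, 20, 18, 15, 15, 12, 10]
Machine loads after assignment: [48, 38, 47]
LPT makespan = 48
Lower bound = max(max_job, ceil(total/3)) = max(23, 45) = 45
Ratio = 48 / 45 = 1.0667

1.0667


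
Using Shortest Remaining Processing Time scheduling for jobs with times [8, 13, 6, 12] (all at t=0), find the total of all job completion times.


Since all jobs arrive at t=0, SRPT equals SPT ordering.
SPT order: [6, 8, 12, 13]
Completion times:
  Job 1: p=6, C=6
  Job 2: p=8, C=14
  Job 3: p=12, C=26
  Job 4: p=13, C=39
Total completion time = 6 + 14 + 26 + 39 = 85

85


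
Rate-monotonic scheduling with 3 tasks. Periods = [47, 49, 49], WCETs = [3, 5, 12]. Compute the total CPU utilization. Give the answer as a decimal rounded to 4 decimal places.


Compute individual utilizations (exact fractions):
  Task 1: C/T = 3/47 (approx. 0.0638)
  Task 2: C/T = 5/49 (approx. 0.102)
  Task 3: C/T = 12/49 (approx. 0.2449)
Total utilization U = 3/47 + 5/49 + 12/49 = 946/2303
Rounded to 4 decimal places: U = 0.4108
RM (Liu & Layland) bound for 3 tasks = 0.779763; compare with U = 946/2303 (approx. 0.410769)
U <= bound, so schedulable by RM sufficient condition.

0.4108


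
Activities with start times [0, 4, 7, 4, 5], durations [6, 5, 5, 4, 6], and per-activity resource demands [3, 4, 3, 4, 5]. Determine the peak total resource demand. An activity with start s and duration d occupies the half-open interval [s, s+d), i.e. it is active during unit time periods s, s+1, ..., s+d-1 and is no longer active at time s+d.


Each activity i is active on [start_i, start_i + duration_i).
Compute total resource usage per time slot:
  t=0: active resources = [3], total = 3
  t=1: active resources = [3], total = 3
  t=2: active resources = [3], total = 3
  t=3: active resources = [3], total = 3
  t=4: active resources = [3, 4, 4], total = 11
  t=5: active resources = [3, 4, 4, 5], total = 16
  t=6: active resources = [4, 4, 5], total = 13
  t=7: active resources = [4, 3, 4, 5], total = 16
  t=8: active resources = [4, 3, 5], total = 12
  t=9: active resources = [3, 5], total = 8
  t=10: active resources = [3, 5], total = 8
  t=11: active resources = [3], total = 3
Peak resource demand = 16

16


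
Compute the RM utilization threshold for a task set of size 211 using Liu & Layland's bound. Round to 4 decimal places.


Compute 2^(1/211) = 1.0032904594
Subtract 1: 1.0032904594 - 1 = 0.0032904594
Multiply by n: 211 * 0.0032904594 = 0.6942869334
Round to 4 dp: 0.6943

0.6943


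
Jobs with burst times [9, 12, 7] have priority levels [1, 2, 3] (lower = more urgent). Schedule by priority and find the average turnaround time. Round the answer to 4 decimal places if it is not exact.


Sort by priority (ascending = highest first):
Order: [(1, 9), (2, 12), (3, 7)]
Completion times:
  Priority 1, burst=9, C=9
  Priority 2, burst=12, C=21
  Priority 3, burst=7, C=28
Average turnaround = 58/3 = 19.3333

19.3333


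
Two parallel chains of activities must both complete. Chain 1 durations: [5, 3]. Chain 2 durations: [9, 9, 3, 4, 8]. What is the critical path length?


Path A total = 5 + 3 = 8
Path B total = 9 + 9 + 3 + 4 + 8 = 33
Critical path = longest path = max(8, 33) = 33

33


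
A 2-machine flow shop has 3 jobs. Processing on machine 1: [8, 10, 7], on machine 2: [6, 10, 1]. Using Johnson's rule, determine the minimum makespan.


Apply Johnson's rule:
  Group 1 (a <= b): [(2, 10, 10)]
  Group 2 (a > b): [(1, 8, 6), (3, 7, 1)]
Optimal job order: [2, 1, 3]
Schedule:
  Job 2: M1 done at 10, M2 done at 20
  Job 1: M1 done at 18, M2 done at 26
  Job 3: M1 done at 25, M2 done at 27
Makespan = 27

27


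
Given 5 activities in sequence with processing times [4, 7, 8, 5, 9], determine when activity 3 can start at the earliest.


Activity 3 starts after activities 1 through 2 complete.
Predecessor durations: [4, 7]
ES = 4 + 7 = 11

11


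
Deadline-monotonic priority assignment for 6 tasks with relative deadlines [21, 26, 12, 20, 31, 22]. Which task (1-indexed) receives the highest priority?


Sort tasks by relative deadline (ascending):
  Task 3: deadline = 12
  Task 4: deadline = 20
  Task 1: deadline = 21
  Task 6: deadline = 22
  Task 2: deadline = 26
  Task 5: deadline = 31
Priority order (highest first): [3, 4, 1, 6, 2, 5]
Highest priority task = 3

3


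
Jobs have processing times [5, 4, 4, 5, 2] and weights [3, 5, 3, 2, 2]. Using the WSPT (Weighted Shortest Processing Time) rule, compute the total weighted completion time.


Compute p/w ratios and sort ascending (WSPT): [(4, 5), (2, 2), (4, 3), (5, 3), (5, 2)]
Compute weighted completion times:
  Job (p=4,w=5): C=4, w*C=5*4=20
  Job (p=2,w=2): C=6, w*C=2*6=12
  Job (p=4,w=3): C=10, w*C=3*10=30
  Job (p=5,w=3): C=15, w*C=3*15=45
  Job (p=5,w=2): C=20, w*C=2*20=40
Total weighted completion time = 147

147


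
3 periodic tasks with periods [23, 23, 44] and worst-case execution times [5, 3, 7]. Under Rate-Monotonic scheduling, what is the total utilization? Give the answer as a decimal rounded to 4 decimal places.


Compute individual utilizations (exact fractions):
  Task 1: C/T = 5/23 (approx. 0.2174)
  Task 2: C/T = 3/23 (approx. 0.1304)
  Task 3: C/T = 7/44 (approx. 0.1591)
Total utilization U = 5/23 + 3/23 + 7/44 = 513/1012
Rounded to 4 decimal places: U = 0.5069
RM (Liu & Layland) bound for 3 tasks = 0.779763; compare with U = 513/1012 (approx. 0.506917)
U <= bound, so schedulable by RM sufficient condition.

0.5069


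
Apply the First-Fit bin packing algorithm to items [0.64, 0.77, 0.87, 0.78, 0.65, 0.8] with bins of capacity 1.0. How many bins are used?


Place items sequentially using First-Fit:
  Item 0.64 -> new Bin 1
  Item 0.77 -> new Bin 2
  Item 0.87 -> new Bin 3
  Item 0.78 -> new Bin 4
  Item 0.65 -> new Bin 5
  Item 0.8 -> new Bin 6
Total bins used = 6

6


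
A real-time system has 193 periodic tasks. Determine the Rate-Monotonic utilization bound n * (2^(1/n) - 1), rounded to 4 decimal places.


Compute 2^(1/193) = 1.0035978931
Subtract 1: 1.0035978931 - 1 = 0.0035978931
Multiply by n: 193 * 0.0035978931 = 0.6943933683
Round to 4 dp: 0.6944

0.6944


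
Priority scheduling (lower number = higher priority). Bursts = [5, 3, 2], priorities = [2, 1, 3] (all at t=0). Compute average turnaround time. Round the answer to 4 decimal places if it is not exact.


Sort by priority (ascending = highest first):
Order: [(1, 3), (2, 5), (3, 2)]
Completion times:
  Priority 1, burst=3, C=3
  Priority 2, burst=5, C=8
  Priority 3, burst=2, C=10
Average turnaround = 21/3 = 7.0

7.0


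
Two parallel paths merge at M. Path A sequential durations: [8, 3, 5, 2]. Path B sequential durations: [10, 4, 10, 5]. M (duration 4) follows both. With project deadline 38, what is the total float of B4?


Forward pass: ES(B4) = sum of predecessors on chain B = 24
EF = ES + duration = 24 + 5 = 29
Backward pass: LF(M) = deadline = 38; LS(M) = 38 - 4 = 34
LF(B4) = LS(M) - sum(successors on chain B) = 34 - 0 = 34
LS = LF - duration = 34 - 5 = 29
Total float = LS - ES = 29 - 24 = 5

5


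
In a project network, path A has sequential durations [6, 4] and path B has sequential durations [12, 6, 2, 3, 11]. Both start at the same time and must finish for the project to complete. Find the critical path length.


Path A total = 6 + 4 = 10
Path B total = 12 + 6 + 2 + 3 + 11 = 34
Critical path = longest path = max(10, 34) = 34

34


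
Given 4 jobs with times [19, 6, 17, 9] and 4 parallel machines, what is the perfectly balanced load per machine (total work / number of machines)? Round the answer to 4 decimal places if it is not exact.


Total processing time = 19 + 6 + 17 + 9 = 51
Number of machines = 4
Ideal balanced load = 51 / 4 = 12.75

12.75


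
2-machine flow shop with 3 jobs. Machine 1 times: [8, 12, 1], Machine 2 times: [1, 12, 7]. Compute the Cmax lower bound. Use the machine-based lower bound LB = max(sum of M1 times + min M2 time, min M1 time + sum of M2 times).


LB1 = sum(M1 times) + min(M2 times) = 21 + 1 = 22
LB2 = min(M1 times) + sum(M2 times) = 1 + 20 = 21
Lower bound = max(LB1, LB2) = max(22, 21) = 22

22


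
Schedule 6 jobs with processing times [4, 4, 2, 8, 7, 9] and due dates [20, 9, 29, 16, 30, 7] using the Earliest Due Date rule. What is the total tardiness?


Sort by due date (EDD order): [(9, 7), (4, 9), (8, 16), (4, 20), (2, 29), (7, 30)]
Compute completion times and tardiness:
  Job 1: p=9, d=7, C=9, tardiness=max(0,9-7)=2
  Job 2: p=4, d=9, C=13, tardiness=max(0,13-9)=4
  Job 3: p=8, d=16, C=21, tardiness=max(0,21-16)=5
  Job 4: p=4, d=20, C=25, tardiness=max(0,25-20)=5
  Job 5: p=2, d=29, C=27, tardiness=max(0,27-29)=0
  Job 6: p=7, d=30, C=34, tardiness=max(0,34-30)=4
Total tardiness = 20

20


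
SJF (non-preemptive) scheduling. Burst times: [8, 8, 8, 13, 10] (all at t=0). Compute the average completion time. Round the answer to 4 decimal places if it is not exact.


SJF order (ascending): [8, 8, 8, 10, 13]
Completion times:
  Job 1: burst=8, C=8
  Job 2: burst=8, C=16
  Job 3: burst=8, C=24
  Job 4: burst=10, C=34
  Job 5: burst=13, C=47
Average completion = 129/5 = 25.8

25.8


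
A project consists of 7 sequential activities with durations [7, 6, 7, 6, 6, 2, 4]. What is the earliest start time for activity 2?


Activity 2 starts after activities 1 through 1 complete.
Predecessor durations: [7]
ES = 7 = 7

7


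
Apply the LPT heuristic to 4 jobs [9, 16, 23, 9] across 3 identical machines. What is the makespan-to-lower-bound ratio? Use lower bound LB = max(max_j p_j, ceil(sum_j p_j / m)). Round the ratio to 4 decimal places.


LPT order: [23, 16, 9, 9]
Machine loads after assignment: [23, 16, 18]
LPT makespan = 23
Lower bound = max(max_job, ceil(total/3)) = max(23, 19) = 23
Ratio = 23 / 23 = 1.0

1.0


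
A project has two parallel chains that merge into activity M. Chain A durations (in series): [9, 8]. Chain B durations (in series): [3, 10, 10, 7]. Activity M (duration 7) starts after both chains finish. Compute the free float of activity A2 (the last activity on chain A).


ES(A2) = sum of predecessors on chain A = 9
EF(A2) = ES + duration = 9 + 8 = 17
Successor of A2 is M. ES(M) = max(sum(A), sum(B)) = max(17, 30) = 30
Free float = ES(successor) - EF(current) = 30 - 17 = 13

13


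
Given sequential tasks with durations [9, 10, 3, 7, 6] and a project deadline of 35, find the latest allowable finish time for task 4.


LF(activity 4) = deadline - sum of successor durations
Successors: activities 5 through 5 with durations [6]
Sum of successor durations = 6
LF = 35 - 6 = 29

29


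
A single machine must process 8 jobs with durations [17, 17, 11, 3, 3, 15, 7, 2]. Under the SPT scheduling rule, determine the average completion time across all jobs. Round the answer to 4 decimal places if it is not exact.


Sort jobs by processing time (SPT order): [2, 3, 3, 7, 11, 15, 17, 17]
Compute completion times sequentially:
  Job 1: processing = 2, completes at 2
  Job 2: processing = 3, completes at 5
  Job 3: processing = 3, completes at 8
  Job 4: processing = 7, completes at 15
  Job 5: processing = 11, completes at 26
  Job 6: processing = 15, completes at 41
  Job 7: processing = 17, completes at 58
  Job 8: processing = 17, completes at 75
Sum of completion times = 230
Average completion time = 230/8 = 28.75

28.75
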